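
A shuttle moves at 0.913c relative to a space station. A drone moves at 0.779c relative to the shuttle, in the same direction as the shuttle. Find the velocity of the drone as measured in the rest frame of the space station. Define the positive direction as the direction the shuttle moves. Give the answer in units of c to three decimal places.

0.989c

With v = 0.913 and u' = 0.779 (in units of c),
u = (u' + v)/(1 + u'v/c²):
u = (0.779 + 0.913) / (1 + 0.779·0.913) = 1.6920/1.7112 = 0.9888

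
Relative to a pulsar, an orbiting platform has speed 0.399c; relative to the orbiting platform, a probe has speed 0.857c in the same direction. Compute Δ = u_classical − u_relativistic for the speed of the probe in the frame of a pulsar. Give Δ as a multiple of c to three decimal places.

Galilean: u_cl = 0.857 + 0.399 = 1.2560.
Relativistic: u_rel = (0.857 + 0.399) / (1 + 0.857·0.399) = 1.2560/1.3419 = 0.9360.
Δ = 1.2560 − 0.9360 = 0.3200.
(The classical prediction exceeds c; the relativistic result does not.)

Δ = 0.320c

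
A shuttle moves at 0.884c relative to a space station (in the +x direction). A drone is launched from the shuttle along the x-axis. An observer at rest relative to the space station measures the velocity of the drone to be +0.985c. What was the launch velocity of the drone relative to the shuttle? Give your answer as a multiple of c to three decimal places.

+0.781c

Invert the composition law: u' = (u − v)/(1 − uv/c²).
u' = (0.985 − 0.884) / (1 − (0.985)(0.884)) = 0.1010/0.1293 = 0.7814.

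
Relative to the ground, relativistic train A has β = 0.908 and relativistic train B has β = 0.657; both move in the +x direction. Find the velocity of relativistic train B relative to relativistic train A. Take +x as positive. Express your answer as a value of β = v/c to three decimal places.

β = -0.622

β_A = 0.908, β_B = 0.657.
Transform to A's frame with the inverse velocity-addition law: u' = (u − v)/(1 − uv/c²), taking u = β_B and v = β_A.
u' = (0.657 − 0.908) / (1 − (0.908)(0.657)) = -0.2510/0.4034 = -0.6221.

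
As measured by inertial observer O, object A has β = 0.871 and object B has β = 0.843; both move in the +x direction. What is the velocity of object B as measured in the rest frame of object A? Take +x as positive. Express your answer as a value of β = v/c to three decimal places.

β_A = 0.871, β_B = 0.843.
Transform to A's frame with the inverse velocity-addition law: u' = (u − v)/(1 − uv/c²), taking u = β_B and v = β_A.
u' = (0.843 − 0.871) / (1 − (0.871)(0.843)) = -0.0280/0.2657 = -0.1054.

β = -0.105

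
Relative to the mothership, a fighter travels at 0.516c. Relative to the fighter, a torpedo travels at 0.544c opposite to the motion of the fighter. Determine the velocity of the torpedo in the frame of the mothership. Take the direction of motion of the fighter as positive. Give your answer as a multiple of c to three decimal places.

With v = 0.516 and u' = -0.544 (in units of c),
u = (u' + v)/(1 + u'v/c²):
u = (-0.544 + 0.516) / (1 + (-0.544)·0.516) = -0.0280/0.7193 = -0.0389
(Galilean addition would give -0.028c.)

-0.039c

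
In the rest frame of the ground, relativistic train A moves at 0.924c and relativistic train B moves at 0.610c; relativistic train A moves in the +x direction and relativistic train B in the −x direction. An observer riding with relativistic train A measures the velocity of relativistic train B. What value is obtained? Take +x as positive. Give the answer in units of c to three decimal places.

β_A = 0.924, β_B = -0.610.
Transform to A's frame with the inverse velocity-addition law: u' = (u − v)/(1 − uv/c²), taking u = β_B and v = β_A.
u' = (-0.610 − 0.924) / (1 − (0.924)(-0.610)) = -1.5340/1.5636 = -0.9810.

-0.981c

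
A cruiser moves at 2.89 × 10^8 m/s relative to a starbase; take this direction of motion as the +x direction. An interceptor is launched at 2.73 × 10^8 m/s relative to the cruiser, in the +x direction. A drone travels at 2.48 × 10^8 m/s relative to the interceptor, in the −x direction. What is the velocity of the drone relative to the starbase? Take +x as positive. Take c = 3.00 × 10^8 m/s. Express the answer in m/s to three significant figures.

Apply u = (u' + v)/(1 + u'v/c²) successively, working outward toward the starbase.
(Dividing each given speed by c = 3.00 × 10^8 m/s to work in units of c.)
Start: velocity of the cruiser relative to the starbase = 0.9633c.
Compose with the interceptor (u' = 0.910 in the cruiser frame): u_1 = (0.910 + 0.963) / (1 + 0.910·0.963) = 1.8733/1.8766 = 0.9982.
Compose with the drone (u' = -0.827 in the interceptor frame): u_2 = (-0.827 + 0.998) / (1 + (-0.827)·0.998) = 0.1716/0.1748 = 0.9816.
So u = 0.9816 × 3.00 × 10^8 m/s.

+2.94 × 10^8 m/s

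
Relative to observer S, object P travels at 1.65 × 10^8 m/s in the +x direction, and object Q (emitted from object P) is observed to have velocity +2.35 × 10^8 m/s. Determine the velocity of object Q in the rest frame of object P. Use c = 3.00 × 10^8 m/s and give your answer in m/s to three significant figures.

v = 0.550c, u = 0.783c.
Invert the composition law: u' = (u − v)/(1 − uv/c²).
u' = (0.783 − 0.550) / (1 − (0.783)(0.550)) = 0.2333/0.5692 = 0.4100.
u' = 0.4100 × 3.00 × 10^8 m/s.

+1.23 × 10^8 m/s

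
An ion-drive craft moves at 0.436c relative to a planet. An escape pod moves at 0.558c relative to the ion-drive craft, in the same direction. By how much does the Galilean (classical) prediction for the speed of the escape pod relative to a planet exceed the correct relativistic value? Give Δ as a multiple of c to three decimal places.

Δ = 0.195c

Galilean: u_cl = 0.558 + 0.436 = 0.9940.
Relativistic: u_rel = (0.558 + 0.436) / (1 + 0.558·0.436) = 0.9940/1.2433 = 0.7995.
Δ = 0.9940 − 0.7995 = 0.1945.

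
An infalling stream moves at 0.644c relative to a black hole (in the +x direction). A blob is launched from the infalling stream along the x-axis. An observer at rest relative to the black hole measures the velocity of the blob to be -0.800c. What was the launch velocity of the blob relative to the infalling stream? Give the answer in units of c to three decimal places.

Invert the composition law: u' = (u − v)/(1 − uv/c²).
u' = (-0.800 − 0.644) / (1 − (-0.800)(0.644)) = -1.4440/1.5152 = -0.9530.

-0.953c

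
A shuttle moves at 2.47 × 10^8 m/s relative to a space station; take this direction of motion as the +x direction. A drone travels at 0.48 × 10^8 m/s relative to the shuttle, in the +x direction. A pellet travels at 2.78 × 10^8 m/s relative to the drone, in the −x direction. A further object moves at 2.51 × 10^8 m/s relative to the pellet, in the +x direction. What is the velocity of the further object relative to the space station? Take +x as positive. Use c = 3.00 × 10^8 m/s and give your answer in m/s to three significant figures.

+2.15 × 10^8 m/s

Apply u = (u' + v)/(1 + u'v/c²) successively, working outward toward the space station.
(Dividing each given speed by c = 3.00 × 10^8 m/s to work in units of c.)
Start: velocity of the shuttle relative to the space station = 0.8233c.
Compose with the drone (u' = 0.160 in the shuttle frame): u_1 = (0.160 + 0.823) / (1 + 0.160·0.823) = 0.9833/1.1317 = 0.8689.
Compose with the pellet (u' = -0.927 in the drone frame): u_2 = (-0.927 + 0.869) / (1 + (-0.927)·0.869) = -0.0578/0.1948 = -0.2966.
Compose with the further object (u' = 0.837 in the pellet frame): u_3 = (0.837 + (-0.297)) / (1 + 0.837·(-0.297)) = 0.5401/0.7518 = 0.7183.
So u = 0.7183 × 3.00 × 10^8 m/s.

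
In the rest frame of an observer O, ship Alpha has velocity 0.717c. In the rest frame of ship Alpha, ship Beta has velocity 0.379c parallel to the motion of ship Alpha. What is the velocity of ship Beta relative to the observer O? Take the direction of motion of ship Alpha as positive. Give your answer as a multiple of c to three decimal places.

0.862c

With v = 0.717 and u' = 0.379 (in units of c),
u = (u' + v)/(1 + u'v/c²):
u = (0.379 + 0.717) / (1 + 0.379·0.717) = 1.0960/1.2717 = 0.8618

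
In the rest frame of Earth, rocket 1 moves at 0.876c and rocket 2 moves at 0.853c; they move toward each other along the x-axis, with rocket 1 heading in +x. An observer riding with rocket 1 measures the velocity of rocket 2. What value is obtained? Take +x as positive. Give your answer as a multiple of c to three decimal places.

β_A = 0.876, β_B = -0.853.
Transform to A's frame with the inverse velocity-addition law: u' = (u − v)/(1 − uv/c²), taking u = β_B and v = β_A.
u' = (-0.853 − 0.876) / (1 − (0.876)(-0.853)) = -1.7290/1.7472 = -0.9896.

-0.990c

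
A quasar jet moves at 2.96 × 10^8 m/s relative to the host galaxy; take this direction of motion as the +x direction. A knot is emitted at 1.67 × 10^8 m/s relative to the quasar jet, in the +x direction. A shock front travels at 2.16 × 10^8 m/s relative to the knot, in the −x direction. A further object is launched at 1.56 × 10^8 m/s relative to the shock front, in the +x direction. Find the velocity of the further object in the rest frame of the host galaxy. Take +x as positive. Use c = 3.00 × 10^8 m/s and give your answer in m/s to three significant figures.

+2.98 × 10^8 m/s

Apply u = (u' + v)/(1 + u'v/c²) successively, working outward toward the host galaxy.
(Dividing each given speed by c = 3.00 × 10^8 m/s to work in units of c.)
Start: velocity of the quasar jet relative to the host galaxy = 0.9867c.
Compose with the knot (u' = 0.557 in the quasar jet frame): u_1 = (0.557 + 0.987) / (1 + 0.557·0.987) = 1.5433/1.5492 = 0.9962.
Compose with the shock front (u' = -0.720 in the knot frame): u_2 = (-0.720 + 0.996) / (1 + (-0.720)·0.996) = 0.2762/0.2827 = 0.9768.
Compose with the further object (u' = 0.520 in the shock front frame): u_3 = (0.520 + 0.977) / (1 + 0.520·0.977) = 1.4968/1.5079 = 0.9926.
So u = 0.9926 × 3.00 × 10^8 m/s.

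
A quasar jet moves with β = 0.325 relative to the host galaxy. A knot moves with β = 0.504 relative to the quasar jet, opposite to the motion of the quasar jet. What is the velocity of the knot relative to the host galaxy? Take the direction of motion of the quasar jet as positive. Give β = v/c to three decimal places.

β = -0.214

With v = 0.325 and u' = -0.504 (in units of c),
u = (u' + v)/(1 + u'v/c²):
u = (-0.504 + 0.325) / (1 + (-0.504)·0.325) = -0.1790/0.8362 = -0.2141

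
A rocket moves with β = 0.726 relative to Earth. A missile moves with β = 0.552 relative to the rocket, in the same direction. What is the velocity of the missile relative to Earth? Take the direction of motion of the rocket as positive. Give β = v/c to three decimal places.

With v = 0.726 and u' = 0.552 (in units of c),
u = (u' + v)/(1 + u'v/c²):
u = (0.552 + 0.726) / (1 + 0.552·0.726) = 1.2780/1.4008 = 0.9124

β = 0.912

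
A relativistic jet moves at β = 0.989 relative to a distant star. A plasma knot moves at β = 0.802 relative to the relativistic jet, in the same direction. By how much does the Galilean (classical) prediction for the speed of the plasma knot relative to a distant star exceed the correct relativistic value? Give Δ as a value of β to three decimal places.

Galilean: u_cl = 0.802 + 0.989 = 1.7910.
Relativistic: u_rel = (0.802 + 0.989) / (1 + 0.802·0.989) = 1.7910/1.7932 = 0.9988.
Δ = 1.7910 − 0.9988 = 0.7922.
(The classical prediction exceeds c; the relativistic result does not.)

Δ = 0.792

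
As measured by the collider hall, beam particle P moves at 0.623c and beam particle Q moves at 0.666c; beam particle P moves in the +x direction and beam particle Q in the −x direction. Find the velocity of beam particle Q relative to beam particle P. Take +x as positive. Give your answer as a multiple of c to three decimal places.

-0.911c

β_A = 0.623, β_B = -0.666.
Transform to A's frame with the inverse velocity-addition law: u' = (u − v)/(1 − uv/c²), taking u = β_B and v = β_A.
u' = (-0.666 − 0.623) / (1 − (0.623)(-0.666)) = -1.2890/1.4149 = -0.9110.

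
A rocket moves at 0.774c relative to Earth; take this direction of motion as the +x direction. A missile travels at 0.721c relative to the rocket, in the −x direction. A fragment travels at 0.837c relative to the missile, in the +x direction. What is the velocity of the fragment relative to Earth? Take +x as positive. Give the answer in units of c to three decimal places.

+0.870c

Apply u = (u' + v)/(1 + u'v/c²) successively, working outward toward Earth.
Start: velocity of the rocket relative to Earth = 0.7740c.
Compose with the missile (u' = -0.721 in the rocket frame): u_1 = (-0.721 + 0.774) / (1 + (-0.721)·0.774) = 0.0530/0.4419 = 0.1199.
Compose with the fragment (u' = 0.837 in the missile frame): u_2 = (0.837 + 0.120) / (1 + 0.837·0.120) = 0.9569/1.1004 = 0.8696.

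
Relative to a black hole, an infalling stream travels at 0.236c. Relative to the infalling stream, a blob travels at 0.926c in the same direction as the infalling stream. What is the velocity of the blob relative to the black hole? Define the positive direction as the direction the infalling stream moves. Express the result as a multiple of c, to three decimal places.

With v = 0.236 and u' = 0.926 (in units of c),
u = (u' + v)/(1 + u'v/c²):
u = (0.926 + 0.236) / (1 + 0.926·0.236) = 1.1620/1.2185 = 0.9536

0.954c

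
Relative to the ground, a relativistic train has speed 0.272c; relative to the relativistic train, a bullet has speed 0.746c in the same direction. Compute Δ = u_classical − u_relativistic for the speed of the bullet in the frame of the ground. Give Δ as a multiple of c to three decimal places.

Galilean: u_cl = 0.746 + 0.272 = 1.0180.
Relativistic: u_rel = (0.746 + 0.272) / (1 + 0.746·0.272) = 1.0180/1.2029 = 0.8463.
Δ = 1.0180 − 0.8463 = 0.1717.
(The classical prediction exceeds c; the relativistic result does not.)

Δ = 0.172c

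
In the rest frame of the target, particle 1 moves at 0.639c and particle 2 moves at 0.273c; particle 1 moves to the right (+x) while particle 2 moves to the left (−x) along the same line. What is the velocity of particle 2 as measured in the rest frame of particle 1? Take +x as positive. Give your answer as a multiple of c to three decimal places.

β_A = 0.639, β_B = -0.273.
Transform to A's frame with the inverse velocity-addition law: u' = (u − v)/(1 − uv/c²), taking u = β_B and v = β_A.
u' = (-0.273 − 0.639) / (1 − (0.639)(-0.273)) = -0.9120/1.1744 = -0.7765.

-0.777c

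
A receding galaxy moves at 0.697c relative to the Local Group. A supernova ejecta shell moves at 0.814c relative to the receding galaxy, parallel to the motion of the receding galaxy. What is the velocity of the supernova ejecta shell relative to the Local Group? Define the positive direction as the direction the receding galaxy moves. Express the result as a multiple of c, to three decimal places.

0.964c

With v = 0.697 and u' = 0.814 (in units of c),
u = (u' + v)/(1 + u'v/c²):
u = (0.814 + 0.697) / (1 + 0.814·0.697) = 1.5110/1.5674 = 0.9640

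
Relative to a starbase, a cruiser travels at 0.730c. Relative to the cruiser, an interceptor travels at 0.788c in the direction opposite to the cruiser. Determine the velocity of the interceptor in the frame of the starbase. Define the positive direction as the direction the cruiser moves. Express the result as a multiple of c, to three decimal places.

-0.137c

With v = 0.730 and u' = -0.788 (in units of c),
u = (u' + v)/(1 + u'v/c²):
u = (-0.788 + 0.730) / (1 + (-0.788)·0.730) = -0.0580/0.4248 = -0.1365
(Galilean addition would give -0.058c.)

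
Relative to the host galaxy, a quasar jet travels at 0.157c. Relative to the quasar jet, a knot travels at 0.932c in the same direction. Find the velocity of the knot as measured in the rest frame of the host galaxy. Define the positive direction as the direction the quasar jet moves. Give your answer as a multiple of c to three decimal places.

0.950c

With v = 0.157 and u' = 0.932 (in units of c),
u = (u' + v)/(1 + u'v/c²):
u = (0.932 + 0.157) / (1 + 0.932·0.157) = 1.0890/1.1463 = 0.9500
(Galilean addition would give +1.089c, exceeding c.)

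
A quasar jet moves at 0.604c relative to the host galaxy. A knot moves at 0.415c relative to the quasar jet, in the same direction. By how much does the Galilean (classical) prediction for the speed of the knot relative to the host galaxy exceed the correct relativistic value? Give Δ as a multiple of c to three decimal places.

Δ = 0.204c

Galilean: u_cl = 0.415 + 0.604 = 1.0190.
Relativistic: u_rel = (0.415 + 0.604) / (1 + 0.415·0.604) = 1.0190/1.2507 = 0.8148.
Δ = 1.0190 − 0.8148 = 0.2042.
(The classical prediction exceeds c; the relativistic result does not.)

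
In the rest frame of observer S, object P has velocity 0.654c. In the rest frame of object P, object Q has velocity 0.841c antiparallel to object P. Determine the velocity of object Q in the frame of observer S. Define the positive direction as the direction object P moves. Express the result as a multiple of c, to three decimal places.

With v = 0.654 and u' = -0.841 (in units of c),
u = (u' + v)/(1 + u'v/c²):
u = (-0.841 + 0.654) / (1 + (-0.841)·0.654) = -0.1870/0.4500 = -0.4156
(Galilean addition would give -0.187c.)

-0.416c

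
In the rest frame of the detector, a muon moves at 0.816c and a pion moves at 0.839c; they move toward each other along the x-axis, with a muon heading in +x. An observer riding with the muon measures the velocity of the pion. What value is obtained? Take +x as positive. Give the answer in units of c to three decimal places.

β_A = 0.816, β_B = -0.839.
Transform to A's frame with the inverse velocity-addition law: u' = (u − v)/(1 − uv/c²), taking u = β_B and v = β_A.
u' = (-0.839 − 0.816) / (1 − (0.816)(-0.839)) = -1.6550/1.6846 = -0.9824.

-0.982c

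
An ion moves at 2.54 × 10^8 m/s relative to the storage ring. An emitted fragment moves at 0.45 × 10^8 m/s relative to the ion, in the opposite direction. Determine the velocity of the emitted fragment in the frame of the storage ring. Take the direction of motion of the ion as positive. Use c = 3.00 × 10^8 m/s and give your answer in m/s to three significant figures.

+2.39 × 10^8 m/s

In units of c (dividing by 3.00 × 10^8 m/s): v = 0.847, u' = -0.150.
u = (u' + v)/(1 + u'v/c²):
u = (-0.150 + 0.847) / (1 + (-0.150)·0.847) = 0.6967/0.8730 = 0.7980
Converting back: u = 0.7980 × 3.00 × 10^8 m/s.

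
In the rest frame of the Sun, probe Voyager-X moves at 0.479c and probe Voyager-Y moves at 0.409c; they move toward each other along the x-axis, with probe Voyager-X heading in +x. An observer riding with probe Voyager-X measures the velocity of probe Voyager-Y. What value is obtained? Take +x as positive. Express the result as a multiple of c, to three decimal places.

β_A = 0.479, β_B = -0.409.
Transform to A's frame with the inverse velocity-addition law: u' = (u − v)/(1 − uv/c²), taking u = β_B and v = β_A.
u' = (-0.409 − 0.479) / (1 − (0.479)(-0.409)) = -0.8880/1.1959 = -0.7425.

-0.743c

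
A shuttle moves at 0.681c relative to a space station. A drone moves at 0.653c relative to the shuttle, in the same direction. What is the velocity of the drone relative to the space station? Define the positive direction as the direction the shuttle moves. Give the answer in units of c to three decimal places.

With v = 0.681 and u' = 0.653 (in units of c),
u = (u' + v)/(1 + u'v/c²):
u = (0.653 + 0.681) / (1 + 0.653·0.681) = 1.3340/1.4447 = 0.9234

0.923c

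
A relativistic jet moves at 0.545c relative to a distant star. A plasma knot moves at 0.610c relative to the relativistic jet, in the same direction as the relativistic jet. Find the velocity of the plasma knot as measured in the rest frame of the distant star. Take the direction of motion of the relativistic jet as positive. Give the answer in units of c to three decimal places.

With v = 0.545 and u' = 0.610 (in units of c),
u = (u' + v)/(1 + u'v/c²):
u = (0.610 + 0.545) / (1 + 0.610·0.545) = 1.1550/1.3324 = 0.8668

0.867c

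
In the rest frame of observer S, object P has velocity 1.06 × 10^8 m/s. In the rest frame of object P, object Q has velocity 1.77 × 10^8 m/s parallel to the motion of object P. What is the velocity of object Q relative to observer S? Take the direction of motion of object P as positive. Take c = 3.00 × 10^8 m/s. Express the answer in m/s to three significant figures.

In units of c (dividing by 3.00 × 10^8 m/s): v = 0.353, u' = 0.590.
u = (u' + v)/(1 + u'v/c²):
u = (0.590 + 0.353) / (1 + 0.590·0.353) = 0.9433/1.2085 = 0.7806
Converting back: u = 0.7806 × 3.00 × 10^8 m/s.

2.34 × 10^8 m/s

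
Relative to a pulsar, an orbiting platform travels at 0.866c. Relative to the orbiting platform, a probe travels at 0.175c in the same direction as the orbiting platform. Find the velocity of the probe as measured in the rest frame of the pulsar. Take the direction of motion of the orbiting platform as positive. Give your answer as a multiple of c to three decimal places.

0.904c

With v = 0.866 and u' = 0.175 (in units of c),
u = (u' + v)/(1 + u'v/c²):
u = (0.175 + 0.866) / (1 + 0.175·0.866) = 1.0410/1.1516 = 0.9040
(Galilean addition would give +1.041c, exceeding c.)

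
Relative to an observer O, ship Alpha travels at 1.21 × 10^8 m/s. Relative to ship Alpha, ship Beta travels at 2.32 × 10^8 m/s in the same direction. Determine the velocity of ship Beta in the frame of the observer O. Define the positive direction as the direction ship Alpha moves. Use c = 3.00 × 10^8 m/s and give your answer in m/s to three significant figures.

2.69 × 10^8 m/s

In units of c (dividing by 3.00 × 10^8 m/s): v = 0.403, u' = 0.773.
u = (u' + v)/(1 + u'v/c²):
u = (0.773 + 0.403) / (1 + 0.773·0.403) = 1.1767/1.3119 = 0.8969
(Galilean addition would give +1.177c, exceeding c.)
Converting back: u = 0.8969 × 3.00 × 10^8 m/s.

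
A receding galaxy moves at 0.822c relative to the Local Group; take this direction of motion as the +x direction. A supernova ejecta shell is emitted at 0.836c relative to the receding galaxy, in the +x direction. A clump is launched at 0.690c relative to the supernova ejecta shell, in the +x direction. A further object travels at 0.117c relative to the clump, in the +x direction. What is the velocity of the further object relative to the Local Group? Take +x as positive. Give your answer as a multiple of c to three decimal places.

Apply u = (u' + v)/(1 + u'v/c²) successively, working outward toward the Local Group.
Start: velocity of the receding galaxy relative to the Local Group = 0.8220c.
Compose with the supernova ejecta shell (u' = 0.836 in the receding galaxy frame): u_1 = (0.836 + 0.822) / (1 + 0.836·0.822) = 1.6580/1.6872 = 0.9827.
Compose with the clump (u' = 0.690 in the supernova ejecta shell frame): u_2 = (0.690 + 0.983) / (1 + 0.690·0.983) = 1.6727/1.6781 = 0.9968.
Compose with the further object (u' = 0.117 in the clump frame): u_3 = (0.117 + 0.997) / (1 + 0.117·0.997) = 1.1138/1.1166 = 0.9975.

0.997c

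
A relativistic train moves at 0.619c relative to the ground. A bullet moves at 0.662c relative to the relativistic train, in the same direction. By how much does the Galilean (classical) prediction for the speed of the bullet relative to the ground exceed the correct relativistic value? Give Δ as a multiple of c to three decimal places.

Galilean: u_cl = 0.662 + 0.619 = 1.2810.
Relativistic: u_rel = (0.662 + 0.619) / (1 + 0.662·0.619) = 1.2810/1.4098 = 0.9087.
Δ = 1.2810 − 0.9087 = 0.3723.
(The classical prediction exceeds c; the relativistic result does not.)

Δ = 0.372c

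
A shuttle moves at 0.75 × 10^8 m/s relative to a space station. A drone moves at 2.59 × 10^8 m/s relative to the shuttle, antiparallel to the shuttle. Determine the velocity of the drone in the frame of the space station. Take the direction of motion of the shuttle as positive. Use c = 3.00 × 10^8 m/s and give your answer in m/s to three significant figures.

In units of c (dividing by 3.00 × 10^8 m/s): v = 0.250, u' = -0.863.
u = (u' + v)/(1 + u'v/c²):
u = (-0.863 + 0.250) / (1 + (-0.863)·0.250) = -0.6133/0.7842 = -0.7821
Converting back: u = -0.7821 × 3.00 × 10^8 m/s.

-2.35 × 10^8 m/s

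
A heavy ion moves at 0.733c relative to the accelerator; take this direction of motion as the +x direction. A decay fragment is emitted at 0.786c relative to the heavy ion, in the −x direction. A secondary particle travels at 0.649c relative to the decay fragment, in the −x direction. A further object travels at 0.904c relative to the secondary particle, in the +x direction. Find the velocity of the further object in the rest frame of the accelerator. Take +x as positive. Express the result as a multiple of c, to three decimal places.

Apply u = (u' + v)/(1 + u'v/c²) successively, working outward toward the accelerator.
Start: velocity of the heavy ion relative to the accelerator = 0.7330c.
Compose with the decay fragment (u' = -0.786 in the heavy ion frame): u_1 = (-0.786 + 0.733) / (1 + (-0.786)·0.733) = -0.0530/0.4239 = -0.1250.
Compose with the secondary particle (u' = -0.649 in the decay fragment frame): u_2 = (-0.649 + (-0.125)) / (1 + (-0.649)·(-0.125)) = -0.7740/1.0812 = -0.7159.
Compose with the further object (u' = 0.904 in the secondary particle frame): u_3 = (0.904 + (-0.716)) / (1 + 0.904·(-0.716)) = 0.1881/0.3528 = 0.5331.

+0.533c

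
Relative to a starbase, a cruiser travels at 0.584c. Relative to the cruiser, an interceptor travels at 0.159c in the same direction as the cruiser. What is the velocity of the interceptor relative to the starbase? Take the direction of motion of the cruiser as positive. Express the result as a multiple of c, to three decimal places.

0.680c

With v = 0.584 and u' = 0.159 (in units of c),
u = (u' + v)/(1 + u'v/c²):
u = (0.159 + 0.584) / (1 + 0.159·0.584) = 0.7430/1.0929 = 0.6799
(Galilean addition would give +0.743c.)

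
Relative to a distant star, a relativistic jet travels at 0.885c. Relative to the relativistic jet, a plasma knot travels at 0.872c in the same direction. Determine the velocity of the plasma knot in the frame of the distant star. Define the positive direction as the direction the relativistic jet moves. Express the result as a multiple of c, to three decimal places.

0.992c

With v = 0.885 and u' = 0.872 (in units of c),
u = (u' + v)/(1 + u'v/c²):
u = (0.872 + 0.885) / (1 + 0.872·0.885) = 1.7570/1.7717 = 0.9917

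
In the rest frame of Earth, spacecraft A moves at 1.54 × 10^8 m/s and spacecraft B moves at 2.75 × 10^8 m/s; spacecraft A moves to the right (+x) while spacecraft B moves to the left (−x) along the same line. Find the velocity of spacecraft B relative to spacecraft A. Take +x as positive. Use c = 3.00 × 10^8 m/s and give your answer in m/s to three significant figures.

β_A = 0.513, β_B = -0.917 (dividing each by c = 3.00 × 10^8 m/s).
Transform to A's frame with the inverse velocity-addition law: u' = (u − v)/(1 − uv/c²), taking u = β_B and v = β_A.
u' = (-0.917 − 0.513) / (1 − (0.513)(-0.917)) = -1.4300/1.4706 = -0.9724.
u' = -0.9724 × 3.00 × 10^8 m/s.

-2.92 × 10^8 m/s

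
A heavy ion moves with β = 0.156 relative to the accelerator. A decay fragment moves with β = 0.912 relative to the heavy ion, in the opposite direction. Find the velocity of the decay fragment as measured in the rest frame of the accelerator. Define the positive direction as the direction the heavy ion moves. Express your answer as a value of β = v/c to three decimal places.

With v = 0.156 and u' = -0.912 (in units of c),
u = (u' + v)/(1 + u'v/c²):
u = (-0.912 + 0.156) / (1 + (-0.912)·0.156) = -0.7560/0.8577 = -0.8814
(Galilean addition would give -0.756c.)

β = -0.881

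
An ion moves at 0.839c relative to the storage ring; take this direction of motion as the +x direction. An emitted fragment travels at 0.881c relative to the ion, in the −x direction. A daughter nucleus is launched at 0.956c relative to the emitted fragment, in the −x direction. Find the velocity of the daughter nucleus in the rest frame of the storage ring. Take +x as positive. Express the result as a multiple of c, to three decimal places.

Apply u = (u' + v)/(1 + u'v/c²) successively, working outward toward the storage ring.
Start: velocity of the ion relative to the storage ring = 0.8390c.
Compose with the emitted fragment (u' = -0.881 in the ion frame): u_1 = (-0.881 + 0.839) / (1 + (-0.881)·0.839) = -0.0420/0.2608 = -0.1610.
Compose with the daughter nucleus (u' = -0.956 in the emitted fragment frame): u_2 = (-0.956 + (-0.161)) / (1 + (-0.956)·(-0.161)) = -1.1170/1.1539 = -0.9680.

-0.968c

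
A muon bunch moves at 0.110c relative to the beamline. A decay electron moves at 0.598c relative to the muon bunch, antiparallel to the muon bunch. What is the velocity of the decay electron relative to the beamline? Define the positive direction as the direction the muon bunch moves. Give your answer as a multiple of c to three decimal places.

With v = 0.110 and u' = -0.598 (in units of c),
u = (u' + v)/(1 + u'v/c²):
u = (-0.598 + 0.110) / (1 + (-0.598)·0.110) = -0.4880/0.9342 = -0.5224
(Galilean addition would give -0.488c.)

-0.522c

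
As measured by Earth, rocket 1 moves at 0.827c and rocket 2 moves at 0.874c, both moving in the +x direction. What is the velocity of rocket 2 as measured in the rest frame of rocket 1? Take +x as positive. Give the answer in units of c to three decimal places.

+0.170c

β_A = 0.827, β_B = 0.874.
Transform to A's frame with the inverse velocity-addition law: u' = (u − v)/(1 − uv/c²), taking u = β_B and v = β_A.
u' = (0.874 − 0.827) / (1 − (0.827)(0.874)) = 0.0470/0.2772 = 0.1696.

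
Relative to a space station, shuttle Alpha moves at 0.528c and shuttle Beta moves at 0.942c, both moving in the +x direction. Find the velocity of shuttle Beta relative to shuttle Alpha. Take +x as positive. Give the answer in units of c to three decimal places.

+0.824c

β_A = 0.528, β_B = 0.942.
Transform to A's frame with the inverse velocity-addition law: u' = (u − v)/(1 − uv/c²), taking u = β_B and v = β_A.
u' = (0.942 − 0.528) / (1 − (0.528)(0.942)) = 0.4140/0.5026 = 0.8237.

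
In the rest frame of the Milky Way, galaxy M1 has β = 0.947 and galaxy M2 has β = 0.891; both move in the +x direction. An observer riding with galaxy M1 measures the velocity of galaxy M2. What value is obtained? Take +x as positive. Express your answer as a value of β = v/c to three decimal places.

β_A = 0.947, β_B = 0.891.
Transform to A's frame with the inverse velocity-addition law: u' = (u − v)/(1 − uv/c²), taking u = β_B and v = β_A.
u' = (0.891 − 0.947) / (1 − (0.947)(0.891)) = -0.0560/0.1562 = -0.3585.

β = -0.358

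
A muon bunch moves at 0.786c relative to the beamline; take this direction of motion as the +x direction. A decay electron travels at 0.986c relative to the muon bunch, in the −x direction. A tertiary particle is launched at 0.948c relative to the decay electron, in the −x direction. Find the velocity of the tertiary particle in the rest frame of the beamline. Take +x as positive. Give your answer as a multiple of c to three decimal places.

Apply u = (u' + v)/(1 + u'v/c²) successively, working outward toward the beamline.
Start: velocity of the muon bunch relative to the beamline = 0.7860c.
Compose with the decay electron (u' = -0.986 in the muon bunch frame): u_1 = (-0.986 + 0.786) / (1 + (-0.986)·0.786) = -0.2000/0.2250 = -0.8889.
Compose with the tertiary particle (u' = -0.948 in the decay electron frame): u_2 = (-0.948 + (-0.889)) / (1 + (-0.948)·(-0.889)) = -1.8369/1.8427 = -0.9969.

-0.997c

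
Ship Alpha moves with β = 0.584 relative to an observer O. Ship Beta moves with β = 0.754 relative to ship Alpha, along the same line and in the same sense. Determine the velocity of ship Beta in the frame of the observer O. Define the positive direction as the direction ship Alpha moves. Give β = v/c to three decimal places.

With v = 0.584 and u' = 0.754 (in units of c),
u = (u' + v)/(1 + u'v/c²):
u = (0.754 + 0.584) / (1 + 0.754·0.584) = 1.3380/1.4403 = 0.9289

β = 0.929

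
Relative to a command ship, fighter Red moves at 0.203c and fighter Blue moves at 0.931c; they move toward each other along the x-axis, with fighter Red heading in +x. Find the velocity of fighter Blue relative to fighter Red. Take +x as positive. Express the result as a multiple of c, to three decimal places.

-0.954c

β_A = 0.203, β_B = -0.931.
Transform to A's frame with the inverse velocity-addition law: u' = (u − v)/(1 − uv/c²), taking u = β_B and v = β_A.
u' = (-0.931 − 0.203) / (1 − (0.203)(-0.931)) = -1.1340/1.1890 = -0.9537.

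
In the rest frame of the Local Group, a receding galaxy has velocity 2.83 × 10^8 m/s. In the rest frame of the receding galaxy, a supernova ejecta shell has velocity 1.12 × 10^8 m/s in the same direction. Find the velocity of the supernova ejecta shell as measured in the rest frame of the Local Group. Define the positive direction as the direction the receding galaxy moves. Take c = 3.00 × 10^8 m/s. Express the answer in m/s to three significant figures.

2.92 × 10^8 m/s

In units of c (dividing by 3.00 × 10^8 m/s): v = 0.943, u' = 0.373.
u = (u' + v)/(1 + u'v/c²):
u = (0.373 + 0.943) / (1 + 0.373·0.943) = 1.3167/1.3522 = 0.9737
(Galilean addition would give +1.317c, exceeding c.)
Converting back: u = 0.9737 × 3.00 × 10^8 m/s.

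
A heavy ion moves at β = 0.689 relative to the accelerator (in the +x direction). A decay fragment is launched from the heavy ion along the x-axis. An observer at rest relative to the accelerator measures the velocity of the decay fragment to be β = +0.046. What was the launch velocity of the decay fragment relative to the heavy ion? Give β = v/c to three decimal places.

Invert the composition law: u' = (u − v)/(1 − uv/c²).
u' = (0.046 − 0.689) / (1 − (0.046)(0.689)) = -0.6430/0.9683 = -0.6640.

β = -0.664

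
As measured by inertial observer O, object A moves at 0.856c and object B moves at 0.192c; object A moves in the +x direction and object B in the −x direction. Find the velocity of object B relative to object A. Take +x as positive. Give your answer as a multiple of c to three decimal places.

-0.900c

β_A = 0.856, β_B = -0.192.
Transform to A's frame with the inverse velocity-addition law: u' = (u − v)/(1 − uv/c²), taking u = β_B and v = β_A.
u' = (-0.192 − 0.856) / (1 − (0.856)(-0.192)) = -1.0480/1.1644 = -0.9001.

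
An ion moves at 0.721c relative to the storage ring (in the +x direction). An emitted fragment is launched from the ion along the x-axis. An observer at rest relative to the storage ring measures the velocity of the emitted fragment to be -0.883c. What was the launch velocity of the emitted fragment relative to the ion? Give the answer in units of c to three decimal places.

-0.980c

Invert the composition law: u' = (u − v)/(1 − uv/c²).
u' = (-0.883 − 0.721) / (1 − (-0.883)(0.721)) = -1.6040/1.6366 = -0.9801.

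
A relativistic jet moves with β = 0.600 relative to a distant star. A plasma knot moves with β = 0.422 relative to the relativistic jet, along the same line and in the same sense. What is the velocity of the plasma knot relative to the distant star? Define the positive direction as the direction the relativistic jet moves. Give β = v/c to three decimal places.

With v = 0.600 and u' = 0.422 (in units of c),
u = (u' + v)/(1 + u'v/c²):
u = (0.422 + 0.600) / (1 + 0.422·0.600) = 1.0220/1.2532 = 0.8155
(Galilean addition would give +1.022c, exceeding c.)

β = 0.816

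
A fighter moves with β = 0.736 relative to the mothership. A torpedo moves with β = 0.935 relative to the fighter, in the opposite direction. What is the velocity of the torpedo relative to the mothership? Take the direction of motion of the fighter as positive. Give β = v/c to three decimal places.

β = -0.638

With v = 0.736 and u' = -0.935 (in units of c),
u = (u' + v)/(1 + u'v/c²):
u = (-0.935 + 0.736) / (1 + (-0.935)·0.736) = -0.1990/0.3118 = -0.6381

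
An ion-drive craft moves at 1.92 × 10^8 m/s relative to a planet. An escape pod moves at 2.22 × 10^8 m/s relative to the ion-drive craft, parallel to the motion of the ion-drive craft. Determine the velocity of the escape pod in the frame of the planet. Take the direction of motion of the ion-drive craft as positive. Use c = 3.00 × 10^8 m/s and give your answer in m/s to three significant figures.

In units of c (dividing by 3.00 × 10^8 m/s): v = 0.640, u' = 0.740.
u = (u' + v)/(1 + u'v/c²):
u = (0.740 + 0.640) / (1 + 0.740·0.640) = 1.3800/1.4736 = 0.9365
Converting back: u = 0.9365 × 3.00 × 10^8 m/s.

2.81 × 10^8 m/s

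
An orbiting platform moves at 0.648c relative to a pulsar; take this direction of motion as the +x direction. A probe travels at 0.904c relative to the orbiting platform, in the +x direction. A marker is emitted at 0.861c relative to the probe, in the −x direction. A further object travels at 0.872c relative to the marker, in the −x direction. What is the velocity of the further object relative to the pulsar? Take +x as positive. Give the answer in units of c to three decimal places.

Apply u = (u' + v)/(1 + u'v/c²) successively, working outward toward the pulsar.
Start: velocity of the orbiting platform relative to the pulsar = 0.6480c.
Compose with the probe (u' = 0.904 in the orbiting platform frame): u_1 = (0.904 + 0.648) / (1 + 0.904·0.648) = 1.5520/1.5858 = 0.9787.
Compose with the marker (u' = -0.861 in the probe frame): u_2 = (-0.861 + 0.979) / (1 + (-0.861)·0.979) = 0.1177/0.1573 = 0.7480.
Compose with the further object (u' = -0.872 in the marker frame): u_3 = (-0.872 + 0.748) / (1 + (-0.872)·0.748) = -0.1240/0.3478 = -0.3566.

-0.357c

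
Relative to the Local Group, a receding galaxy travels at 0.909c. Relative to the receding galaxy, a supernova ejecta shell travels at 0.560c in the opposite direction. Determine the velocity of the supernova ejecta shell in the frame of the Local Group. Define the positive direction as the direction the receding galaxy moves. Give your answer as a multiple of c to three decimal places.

With v = 0.909 and u' = -0.560 (in units of c),
u = (u' + v)/(1 + u'v/c²):
u = (-0.560 + 0.909) / (1 + (-0.560)·0.909) = 0.3490/0.4910 = 0.7109
(Galilean addition would give +0.349c.)

+0.711c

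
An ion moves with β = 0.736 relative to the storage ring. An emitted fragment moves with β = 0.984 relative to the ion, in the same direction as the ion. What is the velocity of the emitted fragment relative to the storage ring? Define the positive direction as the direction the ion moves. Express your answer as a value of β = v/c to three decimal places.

β = 0.998

With v = 0.736 and u' = 0.984 (in units of c),
u = (u' + v)/(1 + u'v/c²):
u = (0.984 + 0.736) / (1 + 0.984·0.736) = 1.7200/1.7242 = 0.9976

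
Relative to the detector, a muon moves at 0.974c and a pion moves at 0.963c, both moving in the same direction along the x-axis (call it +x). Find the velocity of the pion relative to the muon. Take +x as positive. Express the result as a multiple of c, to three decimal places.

β_A = 0.974, β_B = 0.963.
Transform to A's frame with the inverse velocity-addition law: u' = (u − v)/(1 − uv/c²), taking u = β_B and v = β_A.
u' = (0.963 − 0.974) / (1 − (0.974)(0.963)) = -0.0110/0.0620 = -0.1773.

-0.177c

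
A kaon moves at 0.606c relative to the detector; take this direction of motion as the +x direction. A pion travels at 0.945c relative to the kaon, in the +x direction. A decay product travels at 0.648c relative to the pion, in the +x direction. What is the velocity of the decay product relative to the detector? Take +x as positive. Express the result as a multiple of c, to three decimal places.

Apply u = (u' + v)/(1 + u'v/c²) successively, working outward toward the detector.
Start: velocity of the kaon relative to the detector = 0.6060c.
Compose with the pion (u' = 0.945 in the kaon frame): u_1 = (0.945 + 0.606) / (1 + 0.945·0.606) = 1.5510/1.5727 = 0.9862.
Compose with the decay product (u' = 0.648 in the pion frame): u_2 = (0.648 + 0.986) / (1 + 0.648·0.986) = 1.6342/1.6391 = 0.9970.

0.997c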